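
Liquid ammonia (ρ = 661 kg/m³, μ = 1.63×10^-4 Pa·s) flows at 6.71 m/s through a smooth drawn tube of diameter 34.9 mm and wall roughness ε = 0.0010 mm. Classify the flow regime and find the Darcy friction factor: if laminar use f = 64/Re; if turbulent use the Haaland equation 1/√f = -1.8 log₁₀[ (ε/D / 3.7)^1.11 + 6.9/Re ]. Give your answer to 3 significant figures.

f ≈ 0.0122

Re = ρVD/μ = 661·6.71·0.0349/0.000163 = 9.496e+05.
Re > 4000 → turbulent. ε/D = 1e-06/0.0349 = 2.87e-05; Haaland: 1/√f = -1.8 log₁₀[2.12e-06 + 7.27e-06] = 9.049, so f = 0.01221.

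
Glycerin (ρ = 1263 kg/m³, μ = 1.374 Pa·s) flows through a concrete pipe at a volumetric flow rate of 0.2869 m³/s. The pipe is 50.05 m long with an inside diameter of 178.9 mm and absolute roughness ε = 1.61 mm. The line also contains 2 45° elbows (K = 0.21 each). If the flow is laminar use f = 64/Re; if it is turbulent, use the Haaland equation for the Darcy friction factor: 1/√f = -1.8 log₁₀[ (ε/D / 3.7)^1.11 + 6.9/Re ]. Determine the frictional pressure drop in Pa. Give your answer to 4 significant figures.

ΔP ≈ 819300 Pa

Cross-sectional area A = πD²/4 = π(0.1789)²/4 = 0.02514 m²; mean velocity V = Q/A = 0.2869/0.02514 = 11.41 m/s.
Reynolds number Re = ρVD/μ = 1263 · 11.41 · 0.1789 / 1.37 = 1877.
Re < 2300 → laminar flow, so f = 64/Re = 64/1877 = 0.0341 (the turbulent correlation is not needed).
Total minor-loss coefficient ΣK = 2·0.21 = 0.42.
ΔP = [f·L/D + ΣK]·(ρV²/2) = [0.0341·50.05/0.1789 + 0.42]·(1263·11.41²/2) = [9.54 + 0.42]·8.226e+04 = 8.193e+05 Pa.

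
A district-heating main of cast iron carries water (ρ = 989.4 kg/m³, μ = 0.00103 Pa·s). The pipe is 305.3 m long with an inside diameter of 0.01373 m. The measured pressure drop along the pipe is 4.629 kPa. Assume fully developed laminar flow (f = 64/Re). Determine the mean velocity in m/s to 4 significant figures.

For laminar flow, f = 64/Re with Re = ρVD/μ, so Darcy-Weisbach reduces to ΔP = 32μLV/D². Solving for V: V = ΔP·D²/(32μL) = 4629·(0.01373)²/(32·0.00103·305.3) = 0.08672 m/s.
Check: Re = ρVD/μ = 989.4·0.08672·0.01373/0.00103 = 1144 < 2300, so the laminar assumption holds.

V ≈ 0.08672 m/s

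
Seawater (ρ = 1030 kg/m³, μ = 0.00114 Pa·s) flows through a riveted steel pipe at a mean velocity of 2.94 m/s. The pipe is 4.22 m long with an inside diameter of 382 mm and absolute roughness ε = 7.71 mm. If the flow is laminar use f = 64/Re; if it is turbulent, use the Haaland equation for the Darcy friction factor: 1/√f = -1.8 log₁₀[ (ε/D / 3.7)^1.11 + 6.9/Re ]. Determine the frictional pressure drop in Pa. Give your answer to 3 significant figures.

Reynolds number Re = ρVD/μ = 1030 · 2.94 · 0.382 / 0.00114 = 1.015e+06.
Re > 4000 → turbulent. Relative roughness ε/D = 0.00771/0.382 = 0.0202. Haaland: 1/√f = -1.8 log₁₀[(0.0202/3.7)^1.11 + 6.9/1.015e+06] = -1.8 log₁₀[0.00307 + 6.8e-06] = 4.52, so f = 0.04894.
Darcy-Weisbach: ΔP = f(L/D)(ρV²/2) = 0.04894·(4.22/0.382)·(1030·2.94²/2) = 0.04894·11.05·4451 = 2407 Pa.

ΔP ≈ 2410 Pa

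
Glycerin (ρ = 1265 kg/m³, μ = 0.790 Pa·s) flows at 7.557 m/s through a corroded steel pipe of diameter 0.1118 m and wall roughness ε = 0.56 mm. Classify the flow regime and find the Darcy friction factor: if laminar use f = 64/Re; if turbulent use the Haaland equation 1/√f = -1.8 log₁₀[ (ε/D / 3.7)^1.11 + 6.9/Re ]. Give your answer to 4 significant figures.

Re = ρVD/μ = 1265·7.557·0.1118/0.79 = 1353.
Re < 2300 → laminar, so f = 64/Re = 0.04731 (roughness is irrelevant in laminar flow).

f ≈ 0.04731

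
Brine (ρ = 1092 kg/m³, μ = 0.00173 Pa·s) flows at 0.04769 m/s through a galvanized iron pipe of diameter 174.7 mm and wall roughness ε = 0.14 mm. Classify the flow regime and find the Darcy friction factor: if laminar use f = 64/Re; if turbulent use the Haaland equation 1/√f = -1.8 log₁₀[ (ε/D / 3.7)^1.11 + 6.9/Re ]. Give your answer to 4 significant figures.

f ≈ 0.03788

Re = ρVD/μ = 1092·0.04769·0.1747/0.00173 = 5259.
Re > 4000 → turbulent. ε/D = 0.00014/0.1747 = 0.000801; Haaland: 1/√f = -1.8 log₁₀[8.56e-05 + 0.00131] = 5.138, so f = 0.03788.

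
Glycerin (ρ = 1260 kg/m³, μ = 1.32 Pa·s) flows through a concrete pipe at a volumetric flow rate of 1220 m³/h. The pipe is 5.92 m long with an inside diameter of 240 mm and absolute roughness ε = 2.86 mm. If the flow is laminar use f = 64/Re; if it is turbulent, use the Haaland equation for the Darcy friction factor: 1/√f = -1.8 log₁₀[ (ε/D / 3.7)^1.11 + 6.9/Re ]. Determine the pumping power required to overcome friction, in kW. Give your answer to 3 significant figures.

P ≈ 11.0 kW

Q = 1220 m³/h = 1220/3600 = 0.3389 m³/s.
Cross-sectional area A = πD²/4 = π(0.24)²/4 = 0.04524 m²; mean velocity V = Q/A = 0.3389/0.04524 = 7.491 m/s.
Reynolds number Re = ρVD/μ = 1260 · 7.491 · 0.24 / 1.32 = 1716.
Re < 2300 → laminar flow, so f = 64/Re = 64/1716 = 0.03729 (the turbulent correlation is not needed).
Darcy-Weisbach: ΔP = f(L/D)(ρV²/2) = 0.03729·(5.92/0.24)·(1260·7.491²/2) = 0.03729·24.67·3.535e+04 = 3.252e+04 Pa.
Pumping power P = QΔP = 0.3389·3.252e+04 = 11020 W = 11.0 kW.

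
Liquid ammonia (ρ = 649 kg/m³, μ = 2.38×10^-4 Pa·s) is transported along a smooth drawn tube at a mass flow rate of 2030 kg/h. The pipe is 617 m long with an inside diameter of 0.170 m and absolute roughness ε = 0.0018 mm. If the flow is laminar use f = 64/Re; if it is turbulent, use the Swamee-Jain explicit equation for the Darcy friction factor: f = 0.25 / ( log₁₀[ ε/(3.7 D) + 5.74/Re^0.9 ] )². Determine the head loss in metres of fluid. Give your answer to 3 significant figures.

h_f ≈ 0.00722 m

ṁ = 2030 kg/h = 2030/3600 = 0.5639 kg/s.
A = πD²/4 = π(0.17)²/4 = 0.0227 m²; mean velocity V = ṁ/(ρA) = 0.5639/(649 · 0.0227) = 0.03828 m/s.
Reynolds number Re = ρVD/μ = 649 · 0.03828 · 0.17 / 0.000238 = 1.775e+04.
Re > 4000 → turbulent. Relative roughness ε/D = 1.8e-06/0.17 = 1.06e-05. Swamee-Jain: f = 0.25/(log₁₀[1.06e-05/3.7 + 5.74/1.775e+04^0.9])² = 0.25/(log₁₀[2.86e-06 + 0.00086])² = 0.25/(-3.064)² = 0.02663.
Darcy-Weisbach: ΔP = f(L/D)(ρV²/2) = 0.02663·(617/0.17)·(649·0.03828²/2) = 0.02663·3629·0.4755 = 45.96 Pa.
Head loss h_f = ΔP/(ρg) = 45.96/(649·9.81) = 0.00722 m.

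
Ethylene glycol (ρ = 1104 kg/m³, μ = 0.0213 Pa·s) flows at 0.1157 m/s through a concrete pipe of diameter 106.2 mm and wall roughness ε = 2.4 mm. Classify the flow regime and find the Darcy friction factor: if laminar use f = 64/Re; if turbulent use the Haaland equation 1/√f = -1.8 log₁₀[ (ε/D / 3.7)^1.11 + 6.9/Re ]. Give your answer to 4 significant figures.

f ≈ 0.1005

Re = ρVD/μ = 1104·0.1157·0.1062/0.0213 = 636.9.
Re < 2300 → laminar, so f = 64/Re = 0.1005 (roughness is irrelevant in laminar flow).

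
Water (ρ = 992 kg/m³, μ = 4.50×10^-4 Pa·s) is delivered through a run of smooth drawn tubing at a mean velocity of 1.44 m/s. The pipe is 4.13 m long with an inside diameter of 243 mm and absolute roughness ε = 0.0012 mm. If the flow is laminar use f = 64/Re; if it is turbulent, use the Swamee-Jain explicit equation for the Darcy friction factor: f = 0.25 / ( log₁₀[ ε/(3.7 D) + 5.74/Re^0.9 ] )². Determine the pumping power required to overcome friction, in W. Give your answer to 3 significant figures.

Reynolds number Re = ρVD/μ = 992 · 1.44 · 0.243 / 0.00045 = 7.714e+05.
Re > 4000 → turbulent. Relative roughness ε/D = 1.2e-06/0.243 = 4.94e-06. Swamee-Jain: f = 0.25/(log₁₀[4.94e-06/3.7 + 5.74/7.714e+05^0.9])² = 0.25/(log₁₀[1.33e-06 + 2.89e-05])² = 0.25/(-4.52)² = 0.01224.
Darcy-Weisbach: ΔP = f(L/D)(ρV²/2) = 0.01224·(4.13/0.243)·(992·1.44²/2) = 0.01224·17·1029 = 213.9 Pa.
Q = V·A = 1.44·0.04638 = 0.06678 m³/s.
Pumping power P = QΔP = 0.06678·213.9 = 14.28 W = 14.3 W.

P ≈ 14.3 W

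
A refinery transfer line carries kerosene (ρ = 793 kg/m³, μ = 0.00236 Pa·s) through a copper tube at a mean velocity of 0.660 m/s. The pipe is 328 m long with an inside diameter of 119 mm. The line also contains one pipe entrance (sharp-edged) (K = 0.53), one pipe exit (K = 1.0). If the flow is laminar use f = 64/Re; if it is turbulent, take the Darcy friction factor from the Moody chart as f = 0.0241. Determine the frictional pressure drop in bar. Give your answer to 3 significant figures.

Reynolds number Re = ρVD/μ = 793 · 0.66 · 0.119 / 0.00236 = 2.639e+04.
Re > 4000 → turbulent; use the Moody-chart value f = 0.0241.
Total minor-loss coefficient ΣK = 1·0.53 + 1·1 = 1.53.
ΔP = [f·L/D + ΣK]·(ρV²/2) = [0.0241·328/0.119 + 1.53]·(793·0.66²/2) = [66.43 + 1.53]·172.7 = 1.174e+04 Pa.
ΔP = 1.174e+04 Pa = 0.117 bar.

ΔP ≈ 0.117 bar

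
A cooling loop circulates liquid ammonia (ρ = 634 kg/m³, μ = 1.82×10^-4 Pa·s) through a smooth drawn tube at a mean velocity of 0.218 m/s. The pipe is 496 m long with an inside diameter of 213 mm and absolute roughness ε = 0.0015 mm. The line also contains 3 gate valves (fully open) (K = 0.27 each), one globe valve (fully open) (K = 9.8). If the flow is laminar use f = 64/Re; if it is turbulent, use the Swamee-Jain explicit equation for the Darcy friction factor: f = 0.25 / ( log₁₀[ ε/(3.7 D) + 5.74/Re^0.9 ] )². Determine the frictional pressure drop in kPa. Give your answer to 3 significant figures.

Reynolds number Re = ρVD/μ = 634 · 0.218 · 0.213 / 0.000182 = 1.618e+05.
Re > 4000 → turbulent. Relative roughness ε/D = 1.5e-06/0.213 = 7.04e-06. Swamee-Jain: f = 0.25/(log₁₀[7.04e-06/3.7 + 5.74/1.618e+05^0.9])² = 0.25/(log₁₀[1.9e-06 + 0.000118])² = 0.25/(-3.922)² = 0.01625.
Total minor-loss coefficient ΣK = 3·0.27 + 1·9.8 = 10.6.
ΔP = [f·L/D + ΣK]·(ρV²/2) = [0.01625·496/0.213 + 10.6]·(634·0.218²/2) = [37.84 + 10.6]·15.07 = 730 Pa.
ΔP = 730 Pa = 0.730 kPa.

ΔP ≈ 0.730 kPa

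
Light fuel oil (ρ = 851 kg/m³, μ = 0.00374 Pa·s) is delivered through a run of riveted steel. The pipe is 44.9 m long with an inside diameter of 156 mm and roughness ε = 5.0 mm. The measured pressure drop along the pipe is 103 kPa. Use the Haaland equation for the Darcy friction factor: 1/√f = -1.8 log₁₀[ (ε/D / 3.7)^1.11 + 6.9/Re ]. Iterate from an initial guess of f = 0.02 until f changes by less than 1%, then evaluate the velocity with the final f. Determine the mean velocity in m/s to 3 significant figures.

Rearranging Darcy-Weisbach: V = √(2·ΔP·D/(f·L·ρ)). With ε/D = 0.005/0.156 = 0.0321, iterate starting from f = 0.02:
  f = 0.02 → V = √(2·1.03e+05·0.156/(0.02·44.9·851)) = 6.485 m/s; Re = ρVD/μ = 2.302e+05; f → 0.05903
  f = 0.05903 → V = 3.775 m/s; Re = 1.34e+05; f → 0.05912
Converged (Δf/f < 1%). With the final f = 0.05912: V = √(2·1.03e+05·0.156/(0.05912·44.9·851)) = 3.772 m/s.

V ≈ 3.77 m/s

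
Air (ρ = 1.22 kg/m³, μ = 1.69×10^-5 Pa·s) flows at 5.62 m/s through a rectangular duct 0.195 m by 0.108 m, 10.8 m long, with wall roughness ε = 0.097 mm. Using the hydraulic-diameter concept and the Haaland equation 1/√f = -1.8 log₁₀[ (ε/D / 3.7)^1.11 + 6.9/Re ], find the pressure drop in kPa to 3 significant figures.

Hydraulic diameter D_h = 4A/P = 4·(0.195·0.108)/(2·(0.195+0.108)) = 0.08424/0.606 = 0.139 m.
Re = ρVD_h/μ = 1.22·5.62·0.139/1.69e-05 = 5.64e+04.
ε/D_h = 9.7e-05/0.139 = 0.000698; Haaland gives 1/√f = -1.8 log₁₀[7.34e-05+0.000122] = 6.675, so f = 0.02244.
ΔP = f(L/D_h)(ρV²/2) = 0.02244·10.8/0.139·19.27 = 33.6 Pa.
ΔP = 0.0336 kPa.

ΔP ≈ 0.0336 kPa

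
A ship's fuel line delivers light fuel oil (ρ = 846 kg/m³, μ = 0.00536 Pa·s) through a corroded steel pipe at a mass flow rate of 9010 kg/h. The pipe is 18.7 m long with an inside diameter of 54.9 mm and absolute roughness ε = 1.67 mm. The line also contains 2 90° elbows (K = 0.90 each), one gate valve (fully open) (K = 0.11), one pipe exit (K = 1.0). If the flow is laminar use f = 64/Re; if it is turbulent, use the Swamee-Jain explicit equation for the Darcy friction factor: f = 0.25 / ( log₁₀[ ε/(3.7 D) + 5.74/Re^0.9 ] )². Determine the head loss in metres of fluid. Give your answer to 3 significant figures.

ṁ = 9010 kg/h = 9010/3600 = 2.503 kg/s.
A = πD²/4 = π(0.0549)²/4 = 0.002367 m²; mean velocity V = ṁ/(ρA) = 2.503/(846 · 0.002367) = 1.25 m/s.
Reynolds number Re = ρVD/μ = 846 · 1.25 · 0.0549 / 0.00536 = 1.083e+04.
Re > 4000 → turbulent. Relative roughness ε/D = 0.00167/0.0549 = 0.0304. Swamee-Jain: f = 0.25/(log₁₀[0.0304/3.7 + 5.74/1.083e+04^0.9])² = 0.25/(log₁₀[0.00822 + 0.00134])² = 0.25/(-2.019)² = 0.06131.
Total minor-loss coefficient ΣK = 2·0.9 + 1·0.11 + 1·1 = 2.91.
ΔP = [f·L/D + ΣK]·(ρV²/2) = [0.06131·18.7/0.0549 + 2.91]·(846·1.25²/2) = [20.88 + 2.91]·660.7 = 1.572e+04 Pa.
Head loss h_f = ΔP/(ρg) = 1.572e+04/(846·9.81) = 1.89 m.

h_f ≈ 1.89 m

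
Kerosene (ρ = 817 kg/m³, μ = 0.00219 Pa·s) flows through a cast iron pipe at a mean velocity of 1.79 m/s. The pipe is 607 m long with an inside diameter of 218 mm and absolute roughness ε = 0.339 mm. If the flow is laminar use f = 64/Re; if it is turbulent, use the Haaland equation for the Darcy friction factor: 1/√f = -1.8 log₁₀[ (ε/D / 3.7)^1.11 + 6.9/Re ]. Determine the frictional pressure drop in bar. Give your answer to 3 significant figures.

ΔP ≈ 0.846 bar

Reynolds number Re = ρVD/μ = 817 · 1.79 · 0.218 / 0.00219 = 1.456e+05.
Re > 4000 → turbulent. Relative roughness ε/D = 0.000339/0.218 = 0.00156. Haaland: 1/√f = -1.8 log₁₀[(0.00156/3.7)^1.11 + 6.9/1.456e+05] = -1.8 log₁₀[0.000179 + 4.74e-05] = 6.562, so f = 0.02322.
Darcy-Weisbach: ΔP = f(L/D)(ρV²/2) = 0.02322·(607/0.218)·(817·1.79²/2) = 0.02322·2784·1309 = 8.463e+04 Pa.
ΔP = 8.463e+04 Pa = 0.846 bar.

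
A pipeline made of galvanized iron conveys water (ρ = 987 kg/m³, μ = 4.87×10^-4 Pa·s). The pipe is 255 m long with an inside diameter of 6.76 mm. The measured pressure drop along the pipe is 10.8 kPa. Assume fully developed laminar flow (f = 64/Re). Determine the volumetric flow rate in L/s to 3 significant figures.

For laminar flow, f = 64/Re with Re = ρVD/μ, so Darcy-Weisbach reduces to ΔP = 32μLV/D². Solving for V: V = ΔP·D²/(32μL) = 1.08e+04·(0.00676)²/(32·0.000487·255) = 0.1242 m/s.
Check: Re = ρVD/μ = 987·0.1242·0.00676/0.000487 = 1702 < 2300, so the laminar assumption holds.
Q = V·A = 0.1242·(π/4·0.00676²) = 4.457e-06 m³/s = 0.00446 L/s.

Q ≈ 0.00446 L/s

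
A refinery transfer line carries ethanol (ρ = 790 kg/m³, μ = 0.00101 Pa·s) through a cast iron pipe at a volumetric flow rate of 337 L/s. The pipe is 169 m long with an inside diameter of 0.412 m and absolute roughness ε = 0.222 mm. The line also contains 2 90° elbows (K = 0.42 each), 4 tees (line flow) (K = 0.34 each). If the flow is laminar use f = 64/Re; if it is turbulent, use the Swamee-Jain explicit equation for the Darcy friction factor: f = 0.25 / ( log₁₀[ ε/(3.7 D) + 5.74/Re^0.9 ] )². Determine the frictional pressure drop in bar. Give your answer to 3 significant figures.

Q = 337 L/s = 337/1000 = 0.337 m³/s.
Cross-sectional area A = πD²/4 = π(0.412)²/4 = 0.1333 m²; mean velocity V = Q/A = 0.337/0.1333 = 2.528 m/s.
Reynolds number Re = ρVD/μ = 790 · 2.528 · 0.412 / 0.00101 = 8.146e+05.
Re > 4000 → turbulent. Relative roughness ε/D = 0.000222/0.412 = 0.000539. Swamee-Jain: f = 0.25/(log₁₀[0.000539/3.7 + 5.74/8.146e+05^0.9])² = 0.25/(log₁₀[0.000146 + 2.75e-05])² = 0.25/(-3.762)² = 0.01767.
Total minor-loss coefficient ΣK = 2·0.42 + 4·0.34 = 2.2.
ΔP = [f·L/D + ΣK]·(ρV²/2) = [0.01767·169/0.412 + 2.2]·(790·2.528²/2) = [7.247 + 2.2]·2524 = 2.384e+04 Pa.
ΔP = 2.384e+04 Pa = 0.238 bar.

ΔP ≈ 0.238 bar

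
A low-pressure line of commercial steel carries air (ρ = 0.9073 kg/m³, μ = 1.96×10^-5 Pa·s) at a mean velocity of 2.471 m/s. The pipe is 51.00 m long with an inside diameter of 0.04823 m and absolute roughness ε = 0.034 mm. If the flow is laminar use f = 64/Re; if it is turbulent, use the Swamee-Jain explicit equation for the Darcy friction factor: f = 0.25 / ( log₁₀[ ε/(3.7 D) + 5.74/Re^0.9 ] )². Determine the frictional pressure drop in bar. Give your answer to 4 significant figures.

ΔP ≈ 0.001103 bar

Reynolds number Re = ρVD/μ = 0.9073 · 2.471 · 0.04823 / 1.96e-05 = 5517.
Re > 4000 → turbulent. Relative roughness ε/D = 3.4e-05/0.04823 = 0.000705. Swamee-Jain: f = 0.25/(log₁₀[0.000705/3.7 + 5.74/5517^0.9])² = 0.25/(log₁₀[0.000191 + 0.00246])² = 0.25/(-2.576)² = 0.03767.
Darcy-Weisbach: ΔP = f(L/D)(ρV²/2) = 0.03767·(51/0.04823)·(0.9073·2.471²/2) = 0.03767·1057·2.77 = 110.3 Pa.
ΔP = 110.3 Pa = 0.001103 bar.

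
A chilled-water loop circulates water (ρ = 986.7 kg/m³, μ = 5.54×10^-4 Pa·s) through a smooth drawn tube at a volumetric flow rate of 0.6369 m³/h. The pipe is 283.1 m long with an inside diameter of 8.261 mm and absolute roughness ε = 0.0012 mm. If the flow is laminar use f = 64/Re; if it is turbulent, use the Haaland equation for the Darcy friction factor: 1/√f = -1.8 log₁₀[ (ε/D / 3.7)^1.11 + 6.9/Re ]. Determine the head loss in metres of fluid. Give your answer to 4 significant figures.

Q = 0.6369 m³/h = 0.6369/3600 = 0.0001769 m³/s.
Cross-sectional area A = πD²/4 = π(0.008261)²/4 = 5.36e-05 m²; mean velocity V = Q/A = 0.0001769/5.36e-05 = 3.301 m/s.
Reynolds number Re = ρVD/μ = 986.7 · 3.301 · 0.008261 / 0.000554 = 4.856e+04.
Re > 4000 → turbulent. Relative roughness ε/D = 1.2e-06/0.008261 = 0.000145. Haaland: 1/√f = -1.8 log₁₀[(0.000145/3.7)^1.11 + 6.9/4.856e+04] = -1.8 log₁₀[1.29e-05 + 0.000142] = 6.858, so f = 0.02126.
Darcy-Weisbach: ΔP = f(L/D)(ρV²/2) = 0.02126·(283.1/0.008261)·(986.7·3.301²/2) = 0.02126·3.427e+04·5375 = 3.917e+06 Pa.
Head loss h_f = ΔP/(ρg) = 3.917e+06/(986.7·9.81) = 404.6 m.

h_f ≈ 404.6 m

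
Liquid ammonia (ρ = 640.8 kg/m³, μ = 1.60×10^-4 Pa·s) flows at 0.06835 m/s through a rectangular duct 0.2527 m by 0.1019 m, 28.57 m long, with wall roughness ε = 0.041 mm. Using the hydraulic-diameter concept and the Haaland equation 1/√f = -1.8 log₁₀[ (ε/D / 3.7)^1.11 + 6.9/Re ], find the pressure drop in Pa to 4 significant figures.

Hydraulic diameter D_h = 4A/P = 4·(0.2527·0.1019)/(2·(0.2527+0.1019)) = 0.103/0.7092 = 0.1452 m.
Re = ρVD_h/μ = 640.8·0.06835·0.1452/0.00016 = 3.976e+04.
ε/D_h = 4.1e-05/0.1452 = 0.000282; Haaland gives 1/√f = -1.8 log₁₀[2.69e-05+0.000174] = 6.656, so f = 0.02257.
ΔP = f(L/D_h)(ρV²/2) = 0.02257·28.57/0.1452·1.497 = 6.646 Pa.

ΔP ≈ 6.646 Pa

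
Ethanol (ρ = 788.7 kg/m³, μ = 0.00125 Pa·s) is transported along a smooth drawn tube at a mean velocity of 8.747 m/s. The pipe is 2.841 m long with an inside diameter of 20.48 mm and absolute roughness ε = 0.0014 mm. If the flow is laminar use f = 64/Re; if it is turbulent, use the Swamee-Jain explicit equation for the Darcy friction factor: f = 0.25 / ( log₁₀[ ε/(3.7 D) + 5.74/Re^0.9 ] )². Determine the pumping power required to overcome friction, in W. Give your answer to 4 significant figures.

P ≈ 215.3 W

Reynolds number Re = ρVD/μ = 788.7 · 8.747 · 0.02048 / 0.00125 = 1.13e+05.
Re > 4000 → turbulent. Relative roughness ε/D = 1.4e-06/0.02048 = 6.84e-05. Swamee-Jain: f = 0.25/(log₁₀[6.84e-05/3.7 + 5.74/1.13e+05^0.9])² = 0.25/(log₁₀[1.85e-05 + 0.000163])² = 0.25/(-3.742)² = 0.01785.
Darcy-Weisbach: ΔP = f(L/D)(ρV²/2) = 0.01785·(2.841/0.02048)·(788.7·8.747²/2) = 0.01785·138.7·3.017e+04 = 7.472e+04 Pa.
Q = V·A = 8.747·0.0003294 = 0.002881 m³/s.
Pumping power P = QΔP = 0.002881·7.472e+04 = 215.29 W = 215.3 W.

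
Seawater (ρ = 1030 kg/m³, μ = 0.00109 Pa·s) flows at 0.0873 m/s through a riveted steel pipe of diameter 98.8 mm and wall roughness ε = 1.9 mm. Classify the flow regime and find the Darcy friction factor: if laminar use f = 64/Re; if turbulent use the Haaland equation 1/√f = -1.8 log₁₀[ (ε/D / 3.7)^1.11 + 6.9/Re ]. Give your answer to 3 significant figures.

Re = ρVD/μ = 1030·0.0873·0.0988/0.00109 = 8150.
Re > 4000 → turbulent. ε/D = 0.0019/0.0988 = 0.0192; Haaland: 1/√f = -1.8 log₁₀[0.00291 + 0.000847] = 4.364, so f = 0.0525.

f ≈ 0.0525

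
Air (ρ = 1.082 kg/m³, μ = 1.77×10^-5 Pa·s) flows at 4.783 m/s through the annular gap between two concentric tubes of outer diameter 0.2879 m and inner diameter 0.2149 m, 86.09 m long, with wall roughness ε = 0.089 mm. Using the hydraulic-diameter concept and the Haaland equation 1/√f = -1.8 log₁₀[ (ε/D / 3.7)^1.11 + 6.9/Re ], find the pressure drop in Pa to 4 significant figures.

Hydraulic diameter D_h = 4A/P = D_o - D_i = 0.2879 - 0.2149 = 0.073 m.
Re = ρVD_h/μ = 1.082·4.783·0.073/1.77e-05 = 2.134e+04.
ε/D_h = 8.9e-05/0.073 = 0.00122; Haaland gives 1/√f = -1.8 log₁₀[0.000136+0.000323] = 6.008, so f = 0.02771.
ΔP = f(L/D_h)(ρV²/2) = 0.02771·86.09/0.073·12.38 = 404.4 Pa.

ΔP ≈ 404.4 Pa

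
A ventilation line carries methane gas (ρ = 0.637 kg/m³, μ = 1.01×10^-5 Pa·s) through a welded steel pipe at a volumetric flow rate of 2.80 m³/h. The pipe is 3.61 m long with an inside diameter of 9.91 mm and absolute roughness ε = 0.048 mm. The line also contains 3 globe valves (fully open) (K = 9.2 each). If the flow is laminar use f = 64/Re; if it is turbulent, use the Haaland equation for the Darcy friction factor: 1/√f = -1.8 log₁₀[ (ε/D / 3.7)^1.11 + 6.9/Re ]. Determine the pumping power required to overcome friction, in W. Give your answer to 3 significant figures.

P ≈ 1.07 W

Q = 2.80 m³/h = 2.80/3600 = 0.0007778 m³/s.
Cross-sectional area A = πD²/4 = π(0.00991)²/4 = 7.713e-05 m²; mean velocity V = Q/A = 0.0007778/7.713e-05 = 10.08 m/s.
Reynolds number Re = ρVD/μ = 0.637 · 10.08 · 0.00991 / 1.01e-05 = 6302.
Re > 4000 → turbulent. Relative roughness ε/D = 4.8e-05/0.00991 = 0.00484. Haaland: 1/√f = -1.8 log₁₀[(0.00484/3.7)^1.11 + 6.9/6302] = -1.8 log₁₀[0.000631 + 0.00109] = 4.974, so f = 0.04043.
Total minor-loss coefficient ΣK = 3·9.2 = 27.6.
ΔP = [f·L/D + ΣK]·(ρV²/2) = [0.04043·3.61/0.00991 + 27.6]·(0.637·10.08²/2) = [14.73 + 27.6]·32.39 = 1371 Pa.
Pumping power P = QΔP = 0.0007778·1371 = 1.066 W = 1.07 W.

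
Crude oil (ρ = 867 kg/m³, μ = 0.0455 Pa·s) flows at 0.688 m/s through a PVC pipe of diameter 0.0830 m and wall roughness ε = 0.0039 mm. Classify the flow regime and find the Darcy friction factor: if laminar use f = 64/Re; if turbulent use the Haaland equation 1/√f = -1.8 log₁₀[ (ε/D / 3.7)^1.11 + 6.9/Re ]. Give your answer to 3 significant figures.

Re = ρVD/μ = 867·0.688·0.083/0.0455 = 1088.
Re < 2300 → laminar, so f = 64/Re = 0.05882 (roughness is irrelevant in laminar flow).

f ≈ 0.0588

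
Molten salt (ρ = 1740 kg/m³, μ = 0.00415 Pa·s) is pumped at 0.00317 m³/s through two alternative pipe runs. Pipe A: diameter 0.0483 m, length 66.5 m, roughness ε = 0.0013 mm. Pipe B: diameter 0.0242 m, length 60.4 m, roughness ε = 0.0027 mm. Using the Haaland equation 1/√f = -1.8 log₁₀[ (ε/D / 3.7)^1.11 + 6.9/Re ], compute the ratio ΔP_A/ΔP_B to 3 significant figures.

ΔP_A/ΔP_B ≈ 0.0399

Pipe A: V = Q/A = 0.00317/0.001832 = 1.73 m/s; Re = 3.504e+04; ε/D = 2.69e-05; Haaland → f = 0.02253; ΔP_A = f(L/D)(ρV²/2) = 8.078e+04 Pa.
Pipe B: V = Q/A = 0.00317/0.00046 = 6.892 m/s; Re = 6.993e+04; ε/D = 0.000112; Haaland → f = 0.01963; ΔP_B = f(L/D)(ρV²/2) = 2.024e+06 Pa.
ΔP_A/ΔP_B = 8.078e+04/2.024e+06 = 0.0399.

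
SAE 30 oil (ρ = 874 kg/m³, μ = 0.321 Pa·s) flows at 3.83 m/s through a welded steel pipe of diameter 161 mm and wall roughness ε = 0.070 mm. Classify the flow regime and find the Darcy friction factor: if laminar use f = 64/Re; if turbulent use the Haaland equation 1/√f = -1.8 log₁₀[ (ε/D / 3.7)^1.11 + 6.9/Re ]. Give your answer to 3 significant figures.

f ≈ 0.0381

Re = ρVD/μ = 874·3.83·0.161/0.321 = 1679.
Re < 2300 → laminar, so f = 64/Re = 0.03812 (roughness is irrelevant in laminar flow).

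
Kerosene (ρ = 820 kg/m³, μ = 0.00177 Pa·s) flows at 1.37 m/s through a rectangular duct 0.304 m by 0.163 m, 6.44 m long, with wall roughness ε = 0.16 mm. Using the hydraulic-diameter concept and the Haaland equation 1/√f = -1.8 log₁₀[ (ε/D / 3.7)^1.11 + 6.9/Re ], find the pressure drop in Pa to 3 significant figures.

Hydraulic diameter D_h = 4A/P = 4·(0.304·0.163)/(2·(0.304+0.163)) = 0.1982/0.934 = 0.2122 m.
Re = ρVD_h/μ = 820·1.37·0.2122/0.00177 = 1.347e+05.
ε/D_h = 0.00016/0.2122 = 0.000754; Haaland gives 1/√f = -1.8 log₁₀[8e-05+5.12e-05] = 6.987, so f = 0.02048.
ΔP = f(L/D_h)(ρV²/2) = 0.02048·6.44/0.2122·769.5 = 478.3 Pa.

ΔP ≈ 478 Pa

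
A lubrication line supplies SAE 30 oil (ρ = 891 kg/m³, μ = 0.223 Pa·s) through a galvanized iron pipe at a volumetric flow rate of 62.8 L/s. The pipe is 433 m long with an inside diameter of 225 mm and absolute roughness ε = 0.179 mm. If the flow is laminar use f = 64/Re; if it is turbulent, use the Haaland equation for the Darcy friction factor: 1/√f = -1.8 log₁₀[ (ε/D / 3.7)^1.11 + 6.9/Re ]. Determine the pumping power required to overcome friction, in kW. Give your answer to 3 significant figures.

Q = 62.8 L/s = 62.8/1000 = 0.0628 m³/s.
Cross-sectional area A = πD²/4 = π(0.225)²/4 = 0.03976 m²; mean velocity V = Q/A = 0.0628/0.03976 = 1.579 m/s.
Reynolds number Re = ρVD/μ = 891 · 1.579 · 0.225 / 0.223 = 1420.
Re < 2300 → laminar flow, so f = 64/Re = 64/1420 = 0.04507 (the turbulent correlation is not needed).
Darcy-Weisbach: ΔP = f(L/D)(ρV²/2) = 0.04507·(433/0.225)·(891·1.579²/2) = 0.04507·1924·1111 = 9.64e+04 Pa.
Pumping power P = QΔP = 0.0628·9.64e+04 = 6054 W = 6.05 kW.

P ≈ 6.05 kW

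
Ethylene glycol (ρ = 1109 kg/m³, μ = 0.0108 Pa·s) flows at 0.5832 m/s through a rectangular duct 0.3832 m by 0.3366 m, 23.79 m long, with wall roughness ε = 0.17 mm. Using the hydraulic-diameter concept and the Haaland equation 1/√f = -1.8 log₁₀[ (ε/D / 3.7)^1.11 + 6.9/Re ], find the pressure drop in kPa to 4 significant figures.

Hydraulic diameter D_h = 4A/P = 4·(0.3832·0.3366)/(2·(0.3832+0.3366)) = 0.5159/1.44 = 0.3584 m.
Re = ρVD_h/μ = 1109·0.5832·0.3584/0.0108 = 2.146e+04.
ε/D_h = 0.00017/0.3584 = 0.000474; Haaland gives 1/√f = -1.8 log₁₀[4.78e-05+0.000321] = 6.179, so f = 0.02619.
ΔP = f(L/D_h)(ρV²/2) = 0.02619·23.79/0.3584·188.6 = 327.9 Pa.
ΔP = 0.3279 kPa.

ΔP ≈ 0.3279 kPa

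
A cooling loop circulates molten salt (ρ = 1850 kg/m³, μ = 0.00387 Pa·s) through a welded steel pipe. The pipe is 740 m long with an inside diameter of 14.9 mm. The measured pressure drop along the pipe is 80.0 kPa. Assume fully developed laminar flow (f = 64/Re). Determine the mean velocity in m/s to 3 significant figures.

For laminar flow, f = 64/Re with Re = ρVD/μ, so Darcy-Weisbach reduces to ΔP = 32μLV/D². Solving for V: V = ΔP·D²/(32μL) = 8e+04·(0.0149)²/(32·0.00387·740) = 0.1938 m/s.
Check: Re = ρVD/μ = 1850·0.1938·0.0149/0.00387 = 1380 < 2300, so the laminar assumption holds.

V ≈ 0.194 m/s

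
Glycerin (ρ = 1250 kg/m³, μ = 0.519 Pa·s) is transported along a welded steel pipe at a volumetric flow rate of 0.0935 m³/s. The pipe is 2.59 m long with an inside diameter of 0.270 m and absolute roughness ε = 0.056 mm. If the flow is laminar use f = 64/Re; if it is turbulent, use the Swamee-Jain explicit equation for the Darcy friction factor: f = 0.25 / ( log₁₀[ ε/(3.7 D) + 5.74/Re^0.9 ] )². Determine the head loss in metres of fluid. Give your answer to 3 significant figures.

Cross-sectional area A = πD²/4 = π(0.27)²/4 = 0.05726 m²; mean velocity V = Q/A = 0.0935/0.05726 = 1.633 m/s.
Reynolds number Re = ρVD/μ = 1250 · 1.633 · 0.27 / 0.519 = 1062.
Re < 2300 → laminar flow, so f = 64/Re = 64/1062 = 0.06027 (the turbulent correlation is not needed).
Darcy-Weisbach: ΔP = f(L/D)(ρV²/2) = 0.06027·(2.59/0.27)·(1250·1.633²/2) = 0.06027·9.593·1667 = 963.6 Pa.
Head loss h_f = ΔP/(ρg) = 963.6/(1250·9.81) = 0.0786 m.

h_f ≈ 0.0786 m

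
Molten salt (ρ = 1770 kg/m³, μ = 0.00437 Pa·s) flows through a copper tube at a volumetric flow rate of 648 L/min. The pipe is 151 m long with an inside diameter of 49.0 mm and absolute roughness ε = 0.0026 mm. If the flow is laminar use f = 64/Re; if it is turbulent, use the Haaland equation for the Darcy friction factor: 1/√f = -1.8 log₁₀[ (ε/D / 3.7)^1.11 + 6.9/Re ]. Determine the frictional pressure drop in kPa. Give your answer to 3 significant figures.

Q = 648 L/min = 648/60000 = 0.0108 m³/s.
Cross-sectional area A = πD²/4 = π(0.049)²/4 = 0.001886 m²; mean velocity V = Q/A = 0.0108/0.001886 = 5.727 m/s.
Reynolds number Re = ρVD/μ = 1770 · 5.727 · 0.049 / 0.00437 = 1.137e+05.
Re > 4000 → turbulent. Relative roughness ε/D = 2.6e-06/0.049 = 5.31e-05. Haaland: 1/√f = -1.8 log₁₀[(5.31e-05/3.7)^1.11 + 6.9/1.137e+05] = -1.8 log₁₀[4.21e-06 + 6.07e-05] = 7.538, so f = 0.0176.
Darcy-Weisbach: ΔP = f(L/D)(ρV²/2) = 0.0176·(151/0.049)·(1770·5.727²/2) = 0.0176·3082·2.903e+04 = 1.574e+06 Pa.
ΔP = 1.574e+06 Pa = 1570 kPa.

ΔP ≈ 1570 kPa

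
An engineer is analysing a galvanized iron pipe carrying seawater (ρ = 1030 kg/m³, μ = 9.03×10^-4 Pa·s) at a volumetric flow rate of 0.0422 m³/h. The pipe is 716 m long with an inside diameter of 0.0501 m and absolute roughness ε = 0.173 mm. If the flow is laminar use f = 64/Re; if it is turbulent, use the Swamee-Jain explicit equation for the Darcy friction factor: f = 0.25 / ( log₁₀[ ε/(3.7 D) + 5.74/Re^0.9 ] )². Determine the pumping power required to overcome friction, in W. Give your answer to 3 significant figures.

P ≈ 5.75×10^-4 W

Q = 0.0422 m³/h = 0.0422/3600 = 1.172e-05 m³/s.
Cross-sectional area A = πD²/4 = π(0.0501)²/4 = 0.001971 m²; mean velocity V = Q/A = 1.172e-05/0.001971 = 0.005946 m/s.
Reynolds number Re = ρVD/μ = 1030 · 0.005946 · 0.0501 / 0.000903 = 339.8.
Re < 2300 → laminar flow, so f = 64/Re = 64/339.8 = 0.1883 (the turbulent correlation is not needed).
Darcy-Weisbach: ΔP = f(L/D)(ρV²/2) = 0.1883·(716/0.0501)·(1030·0.005946²/2) = 0.1883·1.429e+04·0.01821 = 49.01 Pa.
Pumping power P = QΔP = 1.172e-05·49.01 = 5.746×10^-4 W = 5.75×10^-4 W.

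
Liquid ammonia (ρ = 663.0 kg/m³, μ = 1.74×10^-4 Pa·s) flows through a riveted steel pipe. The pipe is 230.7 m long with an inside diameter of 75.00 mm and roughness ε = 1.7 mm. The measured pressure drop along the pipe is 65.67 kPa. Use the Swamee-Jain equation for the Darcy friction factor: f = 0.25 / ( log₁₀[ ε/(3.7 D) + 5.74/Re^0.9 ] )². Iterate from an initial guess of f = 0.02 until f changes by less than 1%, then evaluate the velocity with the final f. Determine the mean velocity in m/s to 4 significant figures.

Rearranging Darcy-Weisbach: V = √(2·ΔP·D/(f·L·ρ)). With ε/D = 0.0017/0.075 = 0.0227, iterate starting from f = 0.02:
  f = 0.02 → V = √(2·6.567e+04·0.075/(0.02·230.7·663)) = 1.794 m/s; Re = ρVD/μ = 5.128e+05; f → 0.05119
  f = 0.05119 → V = 1.122 m/s; Re = 3.205e+05; f → 0.05126
Converged (Δf/f < 1%). With the final f = 0.05126: V = √(2·6.567e+04·0.075/(0.05126·230.7·663)) = 1.121 m/s.

V ≈ 1.121 m/s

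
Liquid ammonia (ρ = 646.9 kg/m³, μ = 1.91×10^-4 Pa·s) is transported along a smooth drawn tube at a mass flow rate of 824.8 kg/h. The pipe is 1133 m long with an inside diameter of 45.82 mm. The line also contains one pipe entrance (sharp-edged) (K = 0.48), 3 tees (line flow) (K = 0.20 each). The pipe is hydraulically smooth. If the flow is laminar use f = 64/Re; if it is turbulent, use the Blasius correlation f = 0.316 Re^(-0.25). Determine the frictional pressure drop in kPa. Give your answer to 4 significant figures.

ṁ = 824.8 kg/h = 824.8/3600 = 0.2291 kg/s.
A = πD²/4 = π(0.04582)²/4 = 0.001649 m²; mean velocity V = ṁ/(ρA) = 0.2291/(646.9 · 0.001649) = 0.2148 m/s.
Reynolds number Re = ρVD/μ = 646.9 · 0.2148 · 0.04582 / 0.000191 = 3.333e+04.
Re > 4000 → turbulent. Smooth-pipe (Blasius): f = 0.316 Re^(-0.25) = 0.316/(3.333e+04)^0.25 = 0.02339.
Total minor-loss coefficient ΣK = 1·0.48 + 3·0.2 = 1.08.
ΔP = [f·L/D + ΣK]·(ρV²/2) = [0.02339·1133/0.04582 + 1.08]·(646.9·0.2148²/2) = [578.3 + 1.08]·14.92 = 8645 Pa.
ΔP = 8645 Pa = 8.645 kPa.

ΔP ≈ 8.645 kPa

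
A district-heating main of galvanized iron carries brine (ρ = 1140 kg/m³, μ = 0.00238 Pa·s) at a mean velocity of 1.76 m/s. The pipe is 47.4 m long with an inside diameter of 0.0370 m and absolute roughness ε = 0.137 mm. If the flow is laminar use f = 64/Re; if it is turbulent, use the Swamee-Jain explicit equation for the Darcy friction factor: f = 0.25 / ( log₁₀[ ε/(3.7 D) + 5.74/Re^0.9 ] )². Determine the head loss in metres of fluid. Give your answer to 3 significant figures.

Reynolds number Re = ρVD/μ = 1140 · 1.76 · 0.037 / 0.00238 = 3.119e+04.
Re > 4000 → turbulent. Relative roughness ε/D = 0.000137/0.037 = 0.0037. Swamee-Jain: f = 0.25/(log₁₀[0.0037/3.7 + 5.74/3.119e+04^0.9])² = 0.25/(log₁₀[0.001 + 0.000518])² = 0.25/(-2.819)² = 0.03147.
Darcy-Weisbach: ΔP = f(L/D)(ρV²/2) = 0.03147·(47.4/0.037)·(1140·1.76²/2) = 0.03147·1281·1766 = 7.118e+04 Pa.
Head loss h_f = ΔP/(ρg) = 7.118e+04/(1140·9.81) = 6.36 m.

h_f ≈ 6.36 m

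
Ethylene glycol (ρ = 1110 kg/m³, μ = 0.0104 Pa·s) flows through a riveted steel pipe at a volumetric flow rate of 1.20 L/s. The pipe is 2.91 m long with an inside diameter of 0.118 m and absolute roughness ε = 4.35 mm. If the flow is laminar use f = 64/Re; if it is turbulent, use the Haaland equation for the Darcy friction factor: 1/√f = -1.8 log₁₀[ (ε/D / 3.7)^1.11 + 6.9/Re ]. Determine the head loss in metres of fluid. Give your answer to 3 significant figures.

h_f ≈ 7.01×10^-4 m

Q = 1.20 L/s = 1.20/1000 = 0.0012 m³/s.
Cross-sectional area A = πD²/4 = π(0.118)²/4 = 0.01094 m²; mean velocity V = Q/A = 0.0012/0.01094 = 0.1097 m/s.
Reynolds number Re = ρVD/μ = 1110 · 0.1097 · 0.118 / 0.0104 = 1382.
Re < 2300 → laminar flow, so f = 64/Re = 64/1382 = 0.04631 (the turbulent correlation is not needed).
Darcy-Weisbach: ΔP = f(L/D)(ρV²/2) = 0.04631·(2.91/0.118)·(1110·0.1097²/2) = 0.04631·24.66·6.683 = 7.632 Pa.
Head loss h_f = ΔP/(ρg) = 7.632/(1110·9.81) = 7.01×10^-4 m.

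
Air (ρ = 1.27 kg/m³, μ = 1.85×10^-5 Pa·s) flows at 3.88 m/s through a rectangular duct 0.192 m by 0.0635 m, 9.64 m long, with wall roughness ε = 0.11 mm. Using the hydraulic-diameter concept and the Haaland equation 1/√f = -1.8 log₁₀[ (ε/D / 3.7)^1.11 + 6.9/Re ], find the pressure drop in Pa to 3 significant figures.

Hydraulic diameter D_h = 4A/P = 4·(0.192·0.0635)/(2·(0.192+0.0635)) = 0.04877/0.511 = 0.09544 m.
Re = ρVD_h/μ = 1.27·3.88·0.09544/1.85e-05 = 2.542e+04.
ε/D_h = 0.00011/0.09544 = 0.00115; Haaland gives 1/√f = -1.8 log₁₀[0.000128+0.000271] = 6.117, so f = 0.02672.
ΔP = f(L/D_h)(ρV²/2) = 0.02672·9.64/0.09544·9.56 = 25.81 Pa.

ΔP ≈ 25.8 Pa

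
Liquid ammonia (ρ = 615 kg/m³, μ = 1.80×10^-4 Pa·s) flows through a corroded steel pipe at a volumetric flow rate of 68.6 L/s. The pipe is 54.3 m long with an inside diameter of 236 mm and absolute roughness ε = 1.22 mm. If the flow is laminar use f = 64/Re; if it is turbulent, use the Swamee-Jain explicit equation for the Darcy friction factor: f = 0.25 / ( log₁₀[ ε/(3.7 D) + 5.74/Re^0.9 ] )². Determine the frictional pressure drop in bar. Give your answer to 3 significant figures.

ΔP ≈ 0.0536 bar

Q = 68.6 L/s = 68.6/1000 = 0.0686 m³/s.
Cross-sectional area A = πD²/4 = π(0.236)²/4 = 0.04374 m²; mean velocity V = Q/A = 0.0686/0.04374 = 1.568 m/s.
Reynolds number Re = ρVD/μ = 615 · 1.568 · 0.236 / 0.00018 = 1.265e+06.
Re > 4000 → turbulent. Relative roughness ε/D = 0.00122/0.236 = 0.00517. Swamee-Jain: f = 0.25/(log₁₀[0.00517/3.7 + 5.74/1.265e+06^0.9])² = 0.25/(log₁₀[0.0014 + 1.85e-05])² = 0.25/(-2.849)² = 0.0308.
Darcy-Weisbach: ΔP = f(L/D)(ρV²/2) = 0.0308·(54.3/0.236)·(615·1.568²/2) = 0.0308·230.1·756.3 = 5359 Pa.
ΔP = 5359 Pa = 0.0536 bar.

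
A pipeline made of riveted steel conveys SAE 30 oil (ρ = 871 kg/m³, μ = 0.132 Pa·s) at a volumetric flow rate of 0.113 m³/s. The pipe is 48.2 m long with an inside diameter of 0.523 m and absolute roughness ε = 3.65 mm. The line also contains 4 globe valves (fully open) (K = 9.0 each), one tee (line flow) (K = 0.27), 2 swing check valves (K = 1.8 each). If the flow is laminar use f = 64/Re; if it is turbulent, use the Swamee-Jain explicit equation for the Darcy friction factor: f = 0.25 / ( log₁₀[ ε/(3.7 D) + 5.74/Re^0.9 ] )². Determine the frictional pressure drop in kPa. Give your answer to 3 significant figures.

ΔP ≈ 5.20 kPa

Cross-sectional area A = πD²/4 = π(0.523)²/4 = 0.2148 m²; mean velocity V = Q/A = 0.113/0.2148 = 0.526 m/s.
Reynolds number Re = ρVD/μ = 871 · 0.526 · 0.523 / 0.132 = 1815.
Re < 2300 → laminar flow, so f = 64/Re = 64/1815 = 0.03526 (the turbulent correlation is not needed).
Total minor-loss coefficient ΣK = 4·9 + 1·0.27 + 2·1.8 = 39.9.
ΔP = [f·L/D + ΣK]·(ρV²/2) = [0.03526·48.2/0.523 + 39.9]·(871·0.526²/2) = [3.249 + 39.9]·120.5 = 5196 Pa.
ΔP = 5196 Pa = 5.20 kPa.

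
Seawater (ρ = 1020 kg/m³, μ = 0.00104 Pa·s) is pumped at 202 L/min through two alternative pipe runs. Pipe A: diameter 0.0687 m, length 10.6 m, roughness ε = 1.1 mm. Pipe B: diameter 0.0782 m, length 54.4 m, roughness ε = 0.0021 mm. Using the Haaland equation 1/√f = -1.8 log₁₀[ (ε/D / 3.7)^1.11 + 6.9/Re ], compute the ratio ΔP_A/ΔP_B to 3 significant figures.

ΔP_A/ΔP_B ≈ 0.829

Pipe A: V = Q/A = 0.003367/0.003707 = 0.9082 m/s; Re = 6.12e+04; ε/D = 0.016; Haaland → f = 0.04553; ΔP_A = f(L/D)(ρV²/2) = 2955 Pa.
Pipe B: V = Q/A = 0.003367/0.004803 = 0.701 m/s; Re = 5.376e+04; ε/D = 2.69e-05; Haaland → f = 0.02045; ΔP_B = f(L/D)(ρV²/2) = 3565 Pa.
ΔP_A/ΔP_B = 2955/3565 = 0.829.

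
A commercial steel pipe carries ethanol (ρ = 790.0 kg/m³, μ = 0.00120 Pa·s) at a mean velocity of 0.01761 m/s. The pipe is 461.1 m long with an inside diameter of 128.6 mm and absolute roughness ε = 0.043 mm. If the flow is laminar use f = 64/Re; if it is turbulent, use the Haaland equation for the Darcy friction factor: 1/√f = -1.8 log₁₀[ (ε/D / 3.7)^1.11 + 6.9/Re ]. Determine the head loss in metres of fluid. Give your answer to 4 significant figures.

Reynolds number Re = ρVD/μ = 790 · 0.01761 · 0.1286 / 0.0012 = 1491.
Re < 2300 → laminar flow, so f = 64/Re = 64/1491 = 0.04293 (the turbulent correlation is not needed).
Darcy-Weisbach: ΔP = f(L/D)(ρV²/2) = 0.04293·(461.1/0.1286)·(790·0.01761²/2) = 0.04293·3586·0.1225 = 18.85 Pa.
Head loss h_f = ΔP/(ρg) = 18.85/(790·9.81) = 0.002433 m.

h_f ≈ 0.002433 m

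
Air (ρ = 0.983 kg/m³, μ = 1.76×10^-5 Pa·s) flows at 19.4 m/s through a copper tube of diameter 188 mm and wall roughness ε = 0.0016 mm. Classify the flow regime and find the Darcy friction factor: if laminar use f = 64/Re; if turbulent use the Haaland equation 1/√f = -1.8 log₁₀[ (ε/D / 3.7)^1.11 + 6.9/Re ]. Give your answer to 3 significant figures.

Re = ρVD/μ = 0.983·19.4·0.188/1.76e-05 = 2.037e+05.
Re > 4000 → turbulent. ε/D = 1.6e-06/0.188 = 8.51e-06; Haaland: 1/√f = -1.8 log₁₀[5.52e-07 + 3.39e-05] = 8.034, so f = 0.01549.

f ≈ 0.0155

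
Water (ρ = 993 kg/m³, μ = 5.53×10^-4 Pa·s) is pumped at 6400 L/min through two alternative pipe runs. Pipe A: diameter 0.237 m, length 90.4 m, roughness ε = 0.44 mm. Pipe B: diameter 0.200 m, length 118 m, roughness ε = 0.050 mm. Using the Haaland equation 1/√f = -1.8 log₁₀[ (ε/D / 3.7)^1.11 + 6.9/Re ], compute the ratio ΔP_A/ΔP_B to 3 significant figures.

Pipe A: V = Q/A = 0.1067/0.04412 = 2.418 m/s; Re = 1.029e+06; ε/D = 0.00186; Haaland → f = 0.02318; ΔP_A = f(L/D)(ρV²/2) = 2.566e+04 Pa.
Pipe B: V = Q/A = 0.1067/0.03142 = 3.395 m/s; Re = 1.219e+06; ε/D = 0.00025; Haaland → f = 0.01501; ΔP_B = f(L/D)(ρV²/2) = 5.067e+04 Pa.
ΔP_A/ΔP_B = 2.566e+04/5.067e+04 = 0.506.

ΔP_A/ΔP_B ≈ 0.506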